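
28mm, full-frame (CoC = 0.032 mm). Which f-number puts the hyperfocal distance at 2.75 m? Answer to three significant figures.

f/9

Rearrange H = f²/(N·c) + f for N: N = f² / ((H − f)·c).
N = 28² / ((2750 − 28) × 0.032) = 784 / 87.10 ≈ 9.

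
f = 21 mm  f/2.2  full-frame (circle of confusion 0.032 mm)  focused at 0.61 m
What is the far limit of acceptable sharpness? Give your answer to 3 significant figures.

Hyperfocal distance H = f²/(N·c) + f = 21²/(2.2 × 0.032) + 21 = 441/0.0704 + 21 ≈ 6285.2 mm ≈ 6.285 m.
Far limit Df = s·(H − f)/(H − s) = 610 × (6285.2 − 21) / (6285.2 − 610) = 610 × 6264.2 / 5675.2 ≈ 673.31 mm ≈ 0.673 m.

0.673 m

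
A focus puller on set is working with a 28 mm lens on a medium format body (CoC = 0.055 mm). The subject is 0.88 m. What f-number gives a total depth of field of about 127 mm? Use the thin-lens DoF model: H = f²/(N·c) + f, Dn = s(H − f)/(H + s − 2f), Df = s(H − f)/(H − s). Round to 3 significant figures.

f/1.20

Write h = H − f = f²/(N·c). The thin-lens limits are Dn = s·h/(h + (s−f)) and Df = s·h/(h − (s−f)), so DoF = Df − Dn = 2·s·(s−f)·h / (h² − (s−f)²).
That is a quadratic in h: DoF·h² − 2·s·(s−f)·h − DoF·(s−f)² = 0 ⇒ h = (s−f)·(s + √(s² + DoF²)) / DoF = 852 × (880 + √(880² + 127²)) / 127 = 852 × (880 + 889.117) / 127 ≈ 11868 mm.
Then N = f²/(c·h) = 28² / (0.055 × 11868) = 784 / 652.76 ≈ 1.20.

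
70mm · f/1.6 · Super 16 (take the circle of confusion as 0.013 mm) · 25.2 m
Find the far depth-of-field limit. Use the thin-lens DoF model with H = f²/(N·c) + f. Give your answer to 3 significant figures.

28.2 m

Hyperfocal distance H = f²/(N·c) + f = 70²/(1.6 × 0.013) + 70 = 4900/0.0208 + 70 ≈ 235646.9 mm ≈ 235.6 m.
Far limit Df = s·(H − f)/(H − s) = 25200 × (235646.9 − 70) / (235646.9 − 25200) = 25200 × 235576.9 / 210446.9 ≈ 28209 mm ≈ 28.2 m.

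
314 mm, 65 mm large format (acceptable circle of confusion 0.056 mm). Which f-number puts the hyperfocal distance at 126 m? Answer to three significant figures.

Rearrange H = f²/(N·c) + f for N: N = f² / ((H − f)·c).
N = 314² / ((126000 − 314) × 0.056) = 98596 / 7038 ≈ 14.

f/14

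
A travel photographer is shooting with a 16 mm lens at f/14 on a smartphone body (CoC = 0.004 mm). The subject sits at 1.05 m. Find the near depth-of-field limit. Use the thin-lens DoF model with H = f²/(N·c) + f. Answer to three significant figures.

0.856 m

Hyperfocal distance H = f²/(N·c) + f = 16²/(14 × 0.004) + 16 = 256/0.056 + 16 ≈ 4587.4 mm ≈ 4.587 m.
Near limit Dn = s·(H − f)/(H + s − 2f) = 1050 × (4587.4 − 16) / (4587.4 + 1050 − 2 × 16) = 1050 × 4571.4 / 5605.4 ≈ 856.31 mm ≈ 0.856 m.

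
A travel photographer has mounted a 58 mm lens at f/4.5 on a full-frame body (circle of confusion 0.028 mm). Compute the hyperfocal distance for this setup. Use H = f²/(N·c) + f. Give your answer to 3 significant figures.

26.8 m

Hyperfocal distance H = f²/(N·c) + f = 58²/(4.5 × 0.028) + 58 = 3364/0.126 + 58 ≈ 26756.4 mm ≈ 26.8 m.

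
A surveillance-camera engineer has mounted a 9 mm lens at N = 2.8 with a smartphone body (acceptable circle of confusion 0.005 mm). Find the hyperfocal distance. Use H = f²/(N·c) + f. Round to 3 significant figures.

Hyperfocal distance H = f²/(N·c) + f = 9²/(2.8 × 0.005) + 9 = 81/0.014 + 9 ≈ 5794.7 mm ≈ 5.79 m.

5.79 m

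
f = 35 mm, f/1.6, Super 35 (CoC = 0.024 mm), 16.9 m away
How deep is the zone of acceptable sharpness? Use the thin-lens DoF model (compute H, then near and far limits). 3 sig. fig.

24.8 m

Hyperfocal distance H = f²/(N·c) + f = 35²/(1.6 × 0.024) + 35 = 1225/0.0384 + 35 ≈ 31936.0 mm ≈ 31.94 m.
Near limit Dn = s·(H − f)/(H + s − 2f) = 16900 × (31936.0 − 35) / (31936.0 + 16900 − 2 × 35) = 16900 × 31901.0 / 48766.0 ≈ 11055 mm.
Far limit Df = s·(H − f)/(H − s) = 16900 × (31936.0 − 35) / (31936.0 − 16900) = 16900 × 31901.0 / 15036.0 ≈ 35856 mm.
Depth of field = Df − Dn = 35856 − 11055 ≈ 24801 mm ≈ 24.8 m.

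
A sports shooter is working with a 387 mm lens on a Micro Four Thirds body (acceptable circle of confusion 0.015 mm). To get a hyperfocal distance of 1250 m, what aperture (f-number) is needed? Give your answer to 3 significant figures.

f/7.99

Rearrange H = f²/(N·c) + f for N: N = f² / ((H − f)·c).
N = 387² / ((1250000 − 387) × 0.015) = 149769 / 18744 ≈ 7.99.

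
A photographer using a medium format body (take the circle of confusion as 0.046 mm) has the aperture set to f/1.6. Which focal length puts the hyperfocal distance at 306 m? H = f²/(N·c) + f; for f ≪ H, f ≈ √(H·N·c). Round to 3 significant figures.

From H = f²/(N·c) + f, with f ≪ H: f ≈ √(H·N·c) = √(306000 × 1.6 × 0.046) = √22522 ≈ 150.1 mm.
The +f correction barely moves this — solving exactly, f² + N·c·f − N·c·H = 0 ⇒ f = (−N·c + √((N·c)² + 4·N·c·H))/2 = (−0.0736 + √90086)/2 ≈ 150.04 mm, so f ≈ 150 mm.

150 mm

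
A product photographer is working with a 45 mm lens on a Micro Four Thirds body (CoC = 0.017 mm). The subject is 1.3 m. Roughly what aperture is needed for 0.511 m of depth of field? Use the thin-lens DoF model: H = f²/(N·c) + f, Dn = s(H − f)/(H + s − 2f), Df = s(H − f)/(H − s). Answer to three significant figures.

Write h = H − f = f²/(N·c). The thin-lens limits are Dn = s·h/(h + (s−f)) and Df = s·h/(h − (s−f)), so DoF = Df − Dn = 2·s·(s−f)·h / (h² − (s−f)²).
That is a quadratic in h: DoF·h² − 2·s·(s−f)·h − DoF·(s−f)² = 0 ⇒ h = (s−f)·(s + √(s² + DoF²)) / DoF = 1255 × (1300 + √(1300² + 511²)) / 511 = 1255 × (1300 + 1396.83) / 511 ≈ 6623.3 mm.
Then N = f²/(c·h) = 45² / (0.017 × 6623.3) = 2025 / 112.60 ≈ 18.

f/18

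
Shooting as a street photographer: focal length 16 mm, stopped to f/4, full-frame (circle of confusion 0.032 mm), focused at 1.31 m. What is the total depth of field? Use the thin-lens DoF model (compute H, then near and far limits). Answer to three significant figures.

Hyperfocal distance H = f²/(N·c) + f = 16²/(4 × 0.032) + 16 = 256/0.128 + 16 ≈ 2016.0 mm ≈ 2.016 m.
Near limit Dn = s·(H − f)/(H + s − 2f) = 1310 × (2016.0 − 16) / (2016.0 + 1310 − 2 × 16) = 1310 × 2000.0 / 3294.0 ≈ 795.4 mm.
Far limit Df = s·(H − f)/(H − s) = 1310 × (2016.0 − 16) / (2016.0 − 1310) = 1310 × 2000.0 / 706.0 ≈ 3711.0 mm.
Depth of field = Df − Dn = 3711.0 − 795.4 ≈ 2915.6 mm ≈ 2.92 m.

2.92 m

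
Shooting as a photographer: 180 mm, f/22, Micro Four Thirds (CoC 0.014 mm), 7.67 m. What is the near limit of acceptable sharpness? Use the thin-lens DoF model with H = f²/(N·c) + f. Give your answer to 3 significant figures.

Hyperfocal distance H = f²/(N·c) + f = 180²/(22 × 0.014) + 180 = 32400/0.308 + 180 ≈ 105374.8 mm ≈ 105.4 m.
Near limit Dn = s·(H − f)/(H + s − 2f) = 7670 × (105374.8 − 180) / (105374.8 + 7670 − 2 × 180) = 7670 × 105194.8 / 112684.8 ≈ 7160.2 mm ≈ 7.16 m.

7.16 m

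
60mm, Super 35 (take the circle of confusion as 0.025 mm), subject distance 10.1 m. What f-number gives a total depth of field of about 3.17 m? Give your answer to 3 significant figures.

Write h = H − f = f²/(N·c). The thin-lens limits are Dn = s·h/(h + (s−f)) and Df = s·h/(h − (s−f)), so DoF = Df − Dn = 2·s·(s−f)·h / (h² − (s−f)²).
That is a quadratic in h: DoF·h² − 2·s·(s−f)·h − DoF·(s−f)² = 0 ⇒ h = (s−f)·(s + √(s² + DoF²)) / DoF = 10040 × (10100 + √(10100² + 3170²)) / 3170 = 10040 × (10100 + 10585.8) / 3170 ≈ 65516 mm.
Then N = f²/(c·h) = 60² / (0.025 × 65516) = 3600 / 1637.9 ≈ 2.20.

f/2.20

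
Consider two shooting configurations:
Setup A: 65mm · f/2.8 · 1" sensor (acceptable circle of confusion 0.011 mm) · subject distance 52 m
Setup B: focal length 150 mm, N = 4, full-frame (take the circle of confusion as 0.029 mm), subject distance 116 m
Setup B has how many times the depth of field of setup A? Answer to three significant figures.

4.69

Setup A: H = 65²/(2.8×0.011) + 65 ≈ 137240.3 mm; DoF = Df − Dn = 83682 − 37719 ≈ 45963 mm.
Setup B: H = 150²/(4×0.029) + 150 ≈ 194115.5 mm; DoF = Df − Dn = 288035 − 72624 ≈ 215411 mm.
Ratio = 215411 / 45963 ≈ 4.69.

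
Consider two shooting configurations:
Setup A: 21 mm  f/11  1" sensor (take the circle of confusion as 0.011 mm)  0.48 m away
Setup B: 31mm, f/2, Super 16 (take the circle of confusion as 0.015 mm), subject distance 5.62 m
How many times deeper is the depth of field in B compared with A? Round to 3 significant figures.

Setup A: H = 21²/(11×0.011) + 21 ≈ 3665.6 mm; DoF = Df − Dn = 549.16 − 426.31 ≈ 122.85 mm.
Setup B: H = 31²/(2×0.015) + 31 ≈ 32064.3 mm; DoF = Df − Dn = 6807.8 − 4785.1 ≈ 2022.7 mm.
Ratio = 2022.7 / 122.85 ≈ 16.5.

16.5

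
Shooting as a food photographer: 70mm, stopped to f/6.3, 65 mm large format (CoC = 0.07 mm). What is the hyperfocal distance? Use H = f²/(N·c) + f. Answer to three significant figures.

11.2 m

Hyperfocal distance H = f²/(N·c) + f = 70²/(6.3 × 0.07) + 70 = 4900/0.441 + 70 ≈ 11181.1 mm ≈ 11.2 m.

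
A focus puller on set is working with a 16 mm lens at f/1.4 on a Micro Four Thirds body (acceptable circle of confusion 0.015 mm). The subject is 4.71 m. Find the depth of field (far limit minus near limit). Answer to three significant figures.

Hyperfocal distance H = f²/(N·c) + f = 16²/(1.4 × 0.015) + 16 = 256/0.021 + 16 ≈ 12206.5 mm ≈ 12.21 m.
Near limit Dn = s·(H − f)/(H + s − 2f) = 4710 × (12206.5 − 16) / (12206.5 + 4710 − 2 × 16) = 4710 × 12190.5 / 16884.5 ≈ 3400.6 mm.
Far limit Df = s·(H − f)/(H − s) = 4710 × (12206.5 − 16) / (12206.5 − 4710) = 4710 × 12190.5 / 7496.5 ≈ 7659.2 mm.
Depth of field = Df − Dn = 7659.2 − 3400.6 ≈ 4258.6 mm ≈ 4.26 m.

4.26 m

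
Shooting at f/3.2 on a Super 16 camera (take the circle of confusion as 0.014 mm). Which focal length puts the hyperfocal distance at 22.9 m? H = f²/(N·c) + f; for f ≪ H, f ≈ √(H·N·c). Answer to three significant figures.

32.0 mm

From H = f²/(N·c) + f, with f ≪ H: f ≈ √(H·N·c) = √(22900 × 3.2 × 0.014) = √1025.9 ≈ 32.03 mm.
The +f correction barely moves this — solving exactly, f² + N·c·f − N·c·H = 0 ⇒ f = (−N·c + √((N·c)² + 4·N·c·H))/2 = (−0.0448 + √4103.7)/2 ≈ 32.008 mm, so f ≈ 32.0 mm.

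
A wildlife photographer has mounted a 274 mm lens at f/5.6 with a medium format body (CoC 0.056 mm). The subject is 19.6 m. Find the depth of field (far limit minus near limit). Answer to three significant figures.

3.19 m

Hyperfocal distance H = f²/(N·c) + f = 274²/(5.6 × 0.056) + 274 = 75076/0.3136 + 274 ≈ 239674.5 mm ≈ 239.7 m.
Near limit Dn = s·(H − f)/(H + s − 2f) = 19600 × (239674.5 − 274) / (239674.5 + 19600 − 2 × 274) = 19600 × 239400.5 / 258726.5 ≈ 18135.9 mm.
Far limit Df = s·(H − f)/(H − s) = 19600 × (239674.5 − 274) / (239674.5 − 19600) = 19600 × 239400.5 / 220074.5 ≈ 21321.2 mm.
Depth of field = Df − Dn = 21321.2 − 18135.9 ≈ 3185.3 mm ≈ 3.19 m.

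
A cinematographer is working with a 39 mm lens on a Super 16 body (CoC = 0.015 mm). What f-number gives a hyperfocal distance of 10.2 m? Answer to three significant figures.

f/9.98

Rearrange H = f²/(N·c) + f for N: N = f² / ((H − f)·c).
N = 39² / ((10200 − 39) × 0.015) = 1521 / 152.4 ≈ 9.98.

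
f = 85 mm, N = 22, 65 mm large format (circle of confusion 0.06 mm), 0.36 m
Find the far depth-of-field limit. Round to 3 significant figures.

Hyperfocal distance H = f²/(N·c) + f = 85²/(22 × 0.06) + 85 = 7225/1.32 + 85 ≈ 5558.5 mm ≈ 5.558 m.
Far limit Df = s·(H − f)/(H − s) = 360 × (5558.5 − 85) / (5558.5 − 360) = 360 × 5473.5 / 5198.5 ≈ 379.04 mm.

379 mm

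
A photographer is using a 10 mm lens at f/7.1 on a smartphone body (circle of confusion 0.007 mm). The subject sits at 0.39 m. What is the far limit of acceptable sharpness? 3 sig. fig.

Hyperfocal distance H = f²/(N·c) + f = 10²/(7.1 × 0.007) + 10 = 100/0.0497 + 10 ≈ 2022.1 mm ≈ 2.022 m.
Far limit Df = s·(H − f)/(H − s) = 390 × (2022.1 − 10) / (2022.1 − 390) = 390 × 2012.1 / 1632.1 ≈ 480.80 mm.

481 mm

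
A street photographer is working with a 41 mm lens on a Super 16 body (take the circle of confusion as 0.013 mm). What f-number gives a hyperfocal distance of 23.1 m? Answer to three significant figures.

f/5.61

Rearrange H = f²/(N·c) + f for N: N = f² / ((H − f)·c).
N = 41² / ((23100 − 41) × 0.013) = 1681 / 299.8 ≈ 5.61.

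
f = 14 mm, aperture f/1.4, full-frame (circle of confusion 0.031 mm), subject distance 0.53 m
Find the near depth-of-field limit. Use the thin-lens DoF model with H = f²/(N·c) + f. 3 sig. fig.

Hyperfocal distance H = f²/(N·c) + f = 14²/(1.4 × 0.031) + 14 = 196/0.0434 + 14 ≈ 4530.1 mm ≈ 4.530 m.
Near limit Dn = s·(H − f)/(H + s − 2f) = 530 × (4530.1 − 14) / (4530.1 + 530 − 2 × 14) = 530 × 4516.1 / 5032.1 ≈ 475.65 mm.

476 mm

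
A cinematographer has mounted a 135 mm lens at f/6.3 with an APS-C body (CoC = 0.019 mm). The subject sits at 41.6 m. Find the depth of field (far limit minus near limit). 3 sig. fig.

24.5 m

Hyperfocal distance H = f²/(N·c) + f = 135²/(6.3 × 0.019) + 135 = 18225/0.1197 + 135 ≈ 152390.6 mm ≈ 152.4 m.
Near limit Dn = s·(H − f)/(H + s − 2f) = 41600 × (152390.6 − 135) / (152390.6 + 41600 − 2 × 135) = 41600 × 152255.6 / 193720.6 ≈ 32696 mm.
Far limit Df = s·(H − f)/(H − s) = 41600 × (152390.6 − 135) / (152390.6 − 41600) = 41600 × 152255.6 / 110790.6 ≈ 57169 mm.
Depth of field = Df − Dn = 57169 − 32696 ≈ 24473 mm ≈ 24.5 m.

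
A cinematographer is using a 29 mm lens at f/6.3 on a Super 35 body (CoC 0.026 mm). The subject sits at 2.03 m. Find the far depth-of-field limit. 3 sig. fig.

3.33 m

Hyperfocal distance H = f²/(N·c) + f = 29²/(6.3 × 0.026) + 29 = 841/0.1638 + 29 ≈ 5163.3 mm ≈ 5.163 m.
Far limit Df = s·(H − f)/(H − s) = 2030 × (5163.3 − 29) / (5163.3 − 2030) = 2030 × 5134.3 / 3133.3 ≈ 3326.4 mm ≈ 3.33 m.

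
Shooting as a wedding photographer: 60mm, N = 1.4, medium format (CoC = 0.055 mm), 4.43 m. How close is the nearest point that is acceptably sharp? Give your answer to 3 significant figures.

4.05 m

Hyperfocal distance H = f²/(N·c) + f = 60²/(1.4 × 0.055) + 60 = 3600/0.077 + 60 ≈ 46813.2 mm ≈ 46.81 m.
Near limit Dn = s·(H − f)/(H + s − 2f) = 4430 × (46813.2 − 60) / (46813.2 + 4430 − 2 × 60) = 4430 × 46753.2 / 51123.2 ≈ 4051.3 mm ≈ 4.05 m.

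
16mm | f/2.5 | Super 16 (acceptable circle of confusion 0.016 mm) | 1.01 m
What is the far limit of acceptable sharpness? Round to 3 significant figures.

Hyperfocal distance H = f²/(N·c) + f = 16²/(2.5 × 0.016) + 16 = 256/0.04 + 16 ≈ 6416.0 mm ≈ 6.416 m.
Far limit Df = s·(H − f)/(H − s) = 1010 × (6416.0 − 16) / (6416.0 − 1010) = 1010 × 6400.0 / 5406.0 ≈ 1195.7 mm ≈ 1.20 m.

1.20 m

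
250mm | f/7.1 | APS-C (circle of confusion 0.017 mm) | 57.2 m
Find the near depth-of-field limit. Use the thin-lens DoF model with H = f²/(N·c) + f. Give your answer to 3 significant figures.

Hyperfocal distance H = f²/(N·c) + f = 250²/(7.1 × 0.017) + 250 = 62500/0.1207 + 250 ≈ 518062.8 mm ≈ 518.1 m.
Near limit Dn = s·(H − f)/(H + s − 2f) = 57200 × (518062.8 − 250) / (518062.8 + 57200 − 2 × 250) = 57200 × 517812.8 / 574762.8 ≈ 51532 mm ≈ 51.5 m.

51.5 m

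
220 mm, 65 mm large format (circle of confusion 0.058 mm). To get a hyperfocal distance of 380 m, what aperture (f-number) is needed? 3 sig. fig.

f/2.20

Rearrange H = f²/(N·c) + f for N: N = f² / ((H − f)·c).
N = 220² / ((380000 − 220) × 0.058) = 48400 / 22027 ≈ 2.20.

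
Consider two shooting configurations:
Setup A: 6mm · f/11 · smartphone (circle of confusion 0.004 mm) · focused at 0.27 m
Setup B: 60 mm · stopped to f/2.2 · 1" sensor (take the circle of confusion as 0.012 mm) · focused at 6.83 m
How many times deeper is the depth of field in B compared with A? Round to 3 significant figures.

Setup A: H = 6²/(11×0.004) + 6 ≈ 824.2 mm; DoF = Df − Dn = 398.62 − 204.13 ≈ 194.49 mm.
Setup B: H = 60²/(2.2×0.012) + 60 ≈ 136423.6 mm; DoF = Df − Dn = 7186.80 − 6506.95 ≈ 679.85 mm.
Ratio = 679.85 / 194.49 ≈ 3.50.

3.50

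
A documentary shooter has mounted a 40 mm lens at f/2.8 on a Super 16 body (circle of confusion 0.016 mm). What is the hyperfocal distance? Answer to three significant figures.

35.8 m

Hyperfocal distance H = f²/(N·c) + f = 40²/(2.8 × 0.016) + 40 = 1600/0.0448 + 40 ≈ 35754.3 mm ≈ 35.8 m.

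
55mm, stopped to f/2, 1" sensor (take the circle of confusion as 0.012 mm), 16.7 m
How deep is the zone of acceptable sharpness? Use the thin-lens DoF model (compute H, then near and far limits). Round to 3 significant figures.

4.49 m

Hyperfocal distance H = f²/(N·c) + f = 55²/(2 × 0.012) + 55 = 3025/0.024 + 55 ≈ 126096.7 mm ≈ 126.1 m.
Near limit Dn = s·(H − f)/(H + s − 2f) = 16700 × (126096.7 − 55) / (126096.7 + 16700 − 2 × 55) = 16700 × 126041.7 / 142686.7 ≈ 14751.9 mm.
Far limit Df = s·(H − f)/(H − s) = 16700 × (126096.7 − 55) / (126096.7 − 16700) = 16700 × 126041.7 / 109396.7 ≈ 19241.0 mm.
Depth of field = Df − Dn = 19241.0 − 14751.9 ≈ 4489.1 mm ≈ 4.49 m.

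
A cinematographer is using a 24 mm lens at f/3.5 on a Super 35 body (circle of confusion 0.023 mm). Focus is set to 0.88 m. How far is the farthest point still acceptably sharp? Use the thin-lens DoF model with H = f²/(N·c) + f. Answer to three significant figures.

Hyperfocal distance H = f²/(N·c) + f = 24²/(3.5 × 0.023) + 24 = 576/0.0805 + 24 ≈ 7179.3 mm ≈ 7.179 m.
Far limit Df = s·(H − f)/(H − s) = 880 × (7179.3 − 24) / (7179.3 − 880) = 880 × 7155.3 / 6299.3 ≈ 999.58 mm ≈ 1.00 m.

1.00 m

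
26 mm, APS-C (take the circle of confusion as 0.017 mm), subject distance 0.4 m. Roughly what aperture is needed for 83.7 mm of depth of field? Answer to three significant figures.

Write h = H − f = f²/(N·c). The thin-lens limits are Dn = s·h/(h + (s−f)) and Df = s·h/(h − (s−f)), so DoF = Df − Dn = 2·s·(s−f)·h / (h² − (s−f)²).
That is a quadratic in h: DoF·h² − 2·s·(s−f)·h − DoF·(s−f)² = 0 ⇒ h = (s−f)·(s + √(s² + DoF²)) / DoF = 374 × (400 + √(400² + 83.7²)) / 83.7 = 374 × (400 + 408.663) / 83.7 ≈ 3613.4 mm.
Then N = f²/(c·h) = 26² / (0.017 × 3613.4) = 676 / 61.427 ≈ 11.

f/11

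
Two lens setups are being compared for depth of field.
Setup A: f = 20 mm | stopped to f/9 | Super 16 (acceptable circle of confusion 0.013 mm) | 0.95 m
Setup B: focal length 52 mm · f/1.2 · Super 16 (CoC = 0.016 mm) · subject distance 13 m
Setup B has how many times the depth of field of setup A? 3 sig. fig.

Setup A: H = 20²/(9×0.013) + 20 ≈ 3438.8 mm; DoF = Df − Dn = 1304.99 − 746.84 ≈ 558.15 mm.
Setup B: H = 52²/(1.2×0.016) + 52 ≈ 140885.3 mm; DoF = Df − Dn = 14316.2 − 11905.4 ≈ 2410.8 mm.
Ratio = 2410.8 / 558.15 ≈ 4.32.

4.32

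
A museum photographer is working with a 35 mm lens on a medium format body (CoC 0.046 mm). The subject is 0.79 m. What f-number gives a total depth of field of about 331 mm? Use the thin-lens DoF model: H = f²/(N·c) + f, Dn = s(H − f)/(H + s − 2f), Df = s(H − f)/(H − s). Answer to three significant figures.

Write h = H − f = f²/(N·c). The thin-lens limits are Dn = s·h/(h + (s−f)) and Df = s·h/(h − (s−f)), so DoF = Df − Dn = 2·s·(s−f)·h / (h² − (s−f)²).
That is a quadratic in h: DoF·h² − 2·s·(s−f)·h − DoF·(s−f)² = 0 ⇒ h = (s−f)·(s + √(s² + DoF²)) / DoF = 755 × (790 + √(790² + 331²)) / 331 = 755 × (790 + 856.540) / 331 ≈ 3755.7 mm.
Then N = f²/(c·h) = 35² / (0.046 × 3755.7) = 1225 / 172.76 ≈ 7.09.

f/7.09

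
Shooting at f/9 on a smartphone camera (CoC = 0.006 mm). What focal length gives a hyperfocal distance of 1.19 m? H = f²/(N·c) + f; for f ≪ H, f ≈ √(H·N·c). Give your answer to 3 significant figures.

From H = f²/(N·c) + f, with f ≪ H: f ≈ √(H·N·c) = √(1190 × 9 × 0.006) = √64.260 ≈ 8.016 mm.
Exact: f² + N·c·f − N·c·H = 0 ⇒ f = (−N·c + √((N·c)² + 4·N·c·H))/2 = (−0.054 + √257.04)/2 ≈ 7.9893 mm ≈ 7.99 mm.

7.99 mm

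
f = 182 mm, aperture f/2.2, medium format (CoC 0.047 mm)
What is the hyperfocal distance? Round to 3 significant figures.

Hyperfocal distance H = f²/(N·c) + f = 182²/(2.2 × 0.047) + 182 = 33124/0.1034 + 182 ≈ 320530.2 mm ≈ 321 m.

321 m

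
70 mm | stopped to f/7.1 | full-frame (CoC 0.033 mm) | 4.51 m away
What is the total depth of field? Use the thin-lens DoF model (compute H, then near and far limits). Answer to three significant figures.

Hyperfocal distance H = f²/(N·c) + f = 70²/(7.1 × 0.033) + 70 = 4900/0.2343 + 70 ≈ 20983.4 mm ≈ 20.98 m.
Near limit Dn = s·(H − f)/(H + s − 2f) = 4510 × (20983.4 − 70) / (20983.4 + 4510 − 2 × 70) = 4510 × 20913.4 / 25353.4 ≈ 3720.2 mm.
Far limit Df = s·(H − f)/(H − s) = 4510 × (20983.4 − 70) / (20983.4 − 4510) = 4510 × 20913.4 / 16473.4 ≈ 5725.6 mm.
Depth of field = Df − Dn = 5725.6 − 3720.2 ≈ 2005.4 mm ≈ 2.01 m.

2.01 m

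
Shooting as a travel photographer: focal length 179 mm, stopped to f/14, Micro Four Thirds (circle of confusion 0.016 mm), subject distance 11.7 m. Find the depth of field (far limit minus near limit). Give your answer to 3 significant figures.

Hyperfocal distance H = f²/(N·c) + f = 179²/(14 × 0.016) + 179 = 32041/0.224 + 179 ≈ 143219.2 mm ≈ 143.2 m.
Near limit Dn = s·(H − f)/(H + s − 2f) = 11700 × (143219.2 − 179) / (143219.2 + 11700 − 2 × 179) = 11700 × 143040.2 / 154561.2 ≈ 10827.9 mm.
Far limit Df = s·(H − f)/(H − s) = 11700 × (143219.2 − 179) / (143219.2 − 11700) = 11700 × 143040.2 / 131519.2 ≈ 12724.9 mm.
Depth of field = Df − Dn = 12724.9 − 10827.9 ≈ 1897.0 mm ≈ 1.90 m.

1.90 m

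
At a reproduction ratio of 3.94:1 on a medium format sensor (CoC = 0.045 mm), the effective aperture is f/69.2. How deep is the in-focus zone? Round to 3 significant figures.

At magnification m, DoF ≈ 2·N_eff·c/m² = 2 × 69.2 × 0.045 / 3.94² = 6.228 / 15.52 ≈ 0.401 mm.

0.401 mm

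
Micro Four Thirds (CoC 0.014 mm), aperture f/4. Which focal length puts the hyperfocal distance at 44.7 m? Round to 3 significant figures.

50.0 mm

From H = f²/(N·c) + f, with f ≪ H: f ≈ √(H·N·c) = √(44700 × 4 × 0.014) = √2503.2 ≈ 50.03 mm.
The +f correction barely moves this — solving exactly, f² + N·c·f − N·c·H = 0 ⇒ f = (−N·c + √((N·c)² + 4·N·c·H))/2 = (−0.056 + √10013)/2 ≈ 50.004 mm, so f ≈ 50.0 mm.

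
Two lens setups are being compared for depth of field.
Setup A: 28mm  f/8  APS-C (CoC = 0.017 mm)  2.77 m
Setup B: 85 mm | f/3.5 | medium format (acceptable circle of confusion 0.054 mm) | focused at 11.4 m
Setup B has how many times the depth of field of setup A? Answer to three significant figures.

2.17

Setup A: H = 28²/(8×0.017) + 28 ≈ 5792.7 mm; DoF = Df − Dn = 5282.8 − 1877.1 ≈ 3405.7 mm.
Setup B: H = 85²/(3.5×0.054) + 85 ≈ 38312.5 mm; DoF = Df − Dn = 16193.0 − 8796.4 ≈ 7396.6 mm.
Ratio = 7396.6 / 3405.7 ≈ 2.17.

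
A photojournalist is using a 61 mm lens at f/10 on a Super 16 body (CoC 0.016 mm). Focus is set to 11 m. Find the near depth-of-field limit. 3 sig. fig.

Hyperfocal distance H = f²/(N·c) + f = 61²/(10 × 0.016) + 61 = 3721/0.16 + 61 ≈ 23317.2 mm ≈ 23.32 m.
Near limit Dn = s·(H − f)/(H + s − 2f) = 11000 × (23317.2 − 61) / (23317.2 + 11000 − 2 × 61) = 11000 × 23256.2 / 34195.2 ≈ 7481.1 mm ≈ 7.48 m.

7.48 m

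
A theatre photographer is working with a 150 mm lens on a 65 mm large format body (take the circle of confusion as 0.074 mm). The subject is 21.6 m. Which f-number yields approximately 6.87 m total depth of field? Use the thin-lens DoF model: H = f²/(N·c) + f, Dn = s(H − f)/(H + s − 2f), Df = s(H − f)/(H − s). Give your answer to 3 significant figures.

f/2.20

Write h = H − f = f²/(N·c). The thin-lens limits are Dn = s·h/(h + (s−f)) and Df = s·h/(h − (s−f)), so DoF = Df − Dn = 2·s·(s−f)·h / (h² − (s−f)²).
That is a quadratic in h: DoF·h² − 2·s·(s−f)·h − DoF·(s−f)² = 0 ⇒ h = (s−f)·(s + √(s² + DoF²)) / DoF = 21450 × (21600 + √(21600² + 6870²)) / 6870 = 21450 × (21600 + 22666.2) / 6870 ≈ 138211 mm.
Then N = f²/(c·h) = 150² / (0.074 × 138211) = 22500 / 10228 ≈ 2.20.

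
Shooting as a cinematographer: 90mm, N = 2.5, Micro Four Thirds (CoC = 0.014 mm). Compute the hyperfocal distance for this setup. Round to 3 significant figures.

Hyperfocal distance H = f²/(N·c) + f = 90²/(2.5 × 0.014) + 90 = 8100/0.035 + 90 ≈ 231518.6 mm ≈ 232 m.

232 m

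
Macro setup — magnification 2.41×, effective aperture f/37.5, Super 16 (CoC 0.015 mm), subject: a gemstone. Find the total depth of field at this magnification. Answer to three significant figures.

At magnification m, DoF ≈ 2·N_eff·c/m² = 2 × 37.5 × 0.015 / 2.41² = 1.125 / 5.808 ≈ 0.194 mm.

0.194 mm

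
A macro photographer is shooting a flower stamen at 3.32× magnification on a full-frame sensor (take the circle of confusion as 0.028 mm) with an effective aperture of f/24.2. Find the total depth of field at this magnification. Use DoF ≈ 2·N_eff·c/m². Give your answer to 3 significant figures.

0.123 mm

At magnification m, DoF ≈ 2·N_eff·c/m² = 2 × 24.2 × 0.028 / 3.32² = 1.355 / 11.02 ≈ 0.123 mm.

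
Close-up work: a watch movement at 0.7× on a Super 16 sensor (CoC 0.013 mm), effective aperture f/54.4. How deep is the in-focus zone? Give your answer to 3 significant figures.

At magnification m, DoF ≈ 2·N_eff·c/m² = 2 × 54.4 × 0.013 / 0.7² = 1.414 / 0.49 ≈ 2.89 mm.

2.89 mm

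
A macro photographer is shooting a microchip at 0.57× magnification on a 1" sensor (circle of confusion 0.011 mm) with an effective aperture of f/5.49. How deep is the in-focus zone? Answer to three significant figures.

At magnification m, DoF ≈ 2·N_eff·c/m² = 2 × 5.49 × 0.011 / 0.57² = 0.1208 / 0.3249 ≈ 0.372 mm.

0.372 mm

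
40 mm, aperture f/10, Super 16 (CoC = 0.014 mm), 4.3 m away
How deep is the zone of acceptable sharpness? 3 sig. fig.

Hyperfocal distance H = f²/(N·c) + f = 40²/(10 × 0.014) + 40 = 1600/0.14 + 40 ≈ 11468.6 mm ≈ 11.47 m.
Near limit Dn = s·(H − f)/(H + s − 2f) = 4300 × (11468.6 − 40) / (11468.6 + 4300 − 2 × 40) = 4300 × 11428.6 / 15688.6 ≈ 3132.4 mm.
Far limit Df = s·(H − f)/(H − s) = 4300 × (11468.6 − 40) / (11468.6 − 4300) = 4300 × 11428.6 / 7168.6 ≈ 6855.3 mm.
Depth of field = Df − Dn = 6855.3 − 3132.4 ≈ 3722.9 mm ≈ 3.72 m.

3.72 m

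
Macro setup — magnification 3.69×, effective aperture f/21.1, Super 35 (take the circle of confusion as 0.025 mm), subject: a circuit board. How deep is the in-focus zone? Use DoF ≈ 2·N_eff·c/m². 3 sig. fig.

At magnification m, DoF ≈ 2·N_eff·c/m² = 2 × 21.1 × 0.025 / 3.69² = 1.055 / 13.62 ≈ 0.0775 mm.

0.0775 mm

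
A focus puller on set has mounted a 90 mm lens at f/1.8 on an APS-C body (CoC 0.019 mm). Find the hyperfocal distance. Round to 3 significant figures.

Hyperfocal distance H = f²/(N·c) + f = 90²/(1.8 × 0.019) + 90 = 8100/0.0342 + 90 ≈ 236932.1 mm ≈ 237 m.

237 m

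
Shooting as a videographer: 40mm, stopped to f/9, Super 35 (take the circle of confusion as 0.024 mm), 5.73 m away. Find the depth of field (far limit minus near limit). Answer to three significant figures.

21.5 m

Hyperfocal distance H = f²/(N·c) + f = 40²/(9 × 0.024) + 40 = 1600/0.216 + 40 ≈ 7447.4 mm ≈ 7.447 m.
Near limit Dn = s·(H − f)/(H + s − 2f) = 5730 × (7447.4 − 40) / (7447.4 + 5730 − 2 × 40) = 5730 × 7407.4 / 13097.4 ≈ 3241 mm.
Far limit Df = s·(H − f)/(H − s) = 5730 × (7447.4 − 40) / (7447.4 − 5730) = 5730 × 7407.4 / 1717.4 ≈ 24714 mm.
Depth of field = Df − Dn = 24714 − 3241 ≈ 21473 mm ≈ 21.5 m.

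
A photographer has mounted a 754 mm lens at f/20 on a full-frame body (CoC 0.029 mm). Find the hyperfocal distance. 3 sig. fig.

Hyperfocal distance H = f²/(N·c) + f = 754²/(20 × 0.029) + 754 = 568516/0.58 + 754 ≈ 980954.0 mm ≈ 981 m.

981 m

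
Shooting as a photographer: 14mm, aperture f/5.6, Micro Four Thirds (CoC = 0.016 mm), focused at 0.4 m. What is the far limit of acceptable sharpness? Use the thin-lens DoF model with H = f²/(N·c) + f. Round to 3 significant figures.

Hyperfocal distance H = f²/(N·c) + f = 14²/(5.6 × 0.016) + 14 = 196/0.0896 + 14 ≈ 2201.5 mm ≈ 2.201 m.
Far limit Df = s·(H − f)/(H − s) = 400 × (2201.5 − 14) / (2201.5 − 400) = 400 × 2187.5 / 1801.5 ≈ 485.71 mm.

486 mm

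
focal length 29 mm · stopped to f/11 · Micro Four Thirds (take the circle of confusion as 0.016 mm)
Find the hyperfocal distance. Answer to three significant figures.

4.81 m

Hyperfocal distance H = f²/(N·c) + f = 29²/(11 × 0.016) + 29 = 841/0.176 + 29 ≈ 4807.4 mm ≈ 4.81 m.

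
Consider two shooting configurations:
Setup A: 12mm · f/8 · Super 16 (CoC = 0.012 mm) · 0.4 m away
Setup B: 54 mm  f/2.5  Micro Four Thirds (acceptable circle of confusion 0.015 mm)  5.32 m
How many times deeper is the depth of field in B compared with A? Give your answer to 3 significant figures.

Setup A: H = 12²/(8×0.012) + 12 ≈ 1512.0 mm; DoF = Df − Dn = 539.57 − 317.80 ≈ 221.77 mm.
Setup B: H = 54²/(2.5×0.015) + 54 ≈ 77814.0 mm; DoF = Df − Dn = 5706.45 − 4982.57 ≈ 723.88 mm.
Ratio = 723.88 / 221.77 ≈ 3.26.

3.26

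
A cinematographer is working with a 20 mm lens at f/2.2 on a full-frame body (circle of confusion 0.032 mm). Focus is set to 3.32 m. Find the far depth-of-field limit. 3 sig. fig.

Hyperfocal distance H = f²/(N·c) + f = 20²/(2.2 × 0.032) + 20 = 400/0.0704 + 20 ≈ 5701.8 mm ≈ 5.702 m.
Far limit Df = s·(H − f)/(H − s) = 3320 × (5701.8 − 20) / (5701.8 − 3320) = 3320 × 5681.8 / 2381.8 ≈ 7919.8 mm ≈ 7.92 m.

7.92 m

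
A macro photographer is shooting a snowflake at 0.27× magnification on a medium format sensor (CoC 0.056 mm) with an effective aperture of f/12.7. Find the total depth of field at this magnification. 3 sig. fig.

19.5 mm

At magnification m, DoF ≈ 2·N_eff·c/m² = 2 × 12.7 × 0.056 / 0.27² = 1.422 / 0.0729 ≈ 19.5 mm.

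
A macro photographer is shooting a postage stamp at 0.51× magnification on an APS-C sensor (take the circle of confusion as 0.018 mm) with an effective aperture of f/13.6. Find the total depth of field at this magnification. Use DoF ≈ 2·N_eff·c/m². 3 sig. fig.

1.88 mm

At magnification m, DoF ≈ 2·N_eff·c/m² = 2 × 13.6 × 0.018 / 0.51² = 0.4896 / 0.2601 ≈ 1.88 mm.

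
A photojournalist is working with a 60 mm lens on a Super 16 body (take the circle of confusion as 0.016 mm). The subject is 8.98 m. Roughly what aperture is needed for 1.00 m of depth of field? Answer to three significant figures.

f/1.40

Write h = H − f = f²/(N·c). The thin-lens limits are Dn = s·h/(h + (s−f)) and Df = s·h/(h − (s−f)), so DoF = Df − Dn = 2·s·(s−f)·h / (h² − (s−f)²).
That is a quadratic in h: DoF·h² − 2·s·(s−f)·h − DoF·(s−f)² = 0 ⇒ h = (s−f)·(s + √(s² + DoF²)) / DoF = 8920 × (8980 + √(8980² + 1000²)) / 1000 = 8920 × (8980 + 9035.51) / 1000 ≈ 160698 mm.
Then N = f²/(c·h) = 60² / (0.016 × 160698) = 3600 / 2571.2 ≈ 1.40.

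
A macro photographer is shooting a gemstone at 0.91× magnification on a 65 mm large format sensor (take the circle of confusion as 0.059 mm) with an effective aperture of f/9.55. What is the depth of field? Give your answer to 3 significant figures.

At magnification m, DoF ≈ 2·N_eff·c/m² = 2 × 9.55 × 0.059 / 0.91² = 1.127 / 0.8281 ≈ 1.36 mm.

1.36 mm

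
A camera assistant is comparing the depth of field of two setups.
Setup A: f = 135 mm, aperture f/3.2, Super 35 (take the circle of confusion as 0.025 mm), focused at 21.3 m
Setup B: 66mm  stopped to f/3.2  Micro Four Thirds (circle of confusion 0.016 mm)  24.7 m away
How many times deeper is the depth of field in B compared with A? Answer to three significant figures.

3.91

Setup A: H = 135²/(3.2×0.025) + 135 ≈ 227947.5 mm; DoF = Df − Dn = 23481.6 − 19489.3 ≈ 3992.3 mm.
Setup B: H = 66²/(3.2×0.016) + 66 ≈ 85144.1 mm; DoF = Df − Dn = 34766 − 19154 ≈ 15612 mm.
Ratio = 15612 / 3992.3 ≈ 3.91.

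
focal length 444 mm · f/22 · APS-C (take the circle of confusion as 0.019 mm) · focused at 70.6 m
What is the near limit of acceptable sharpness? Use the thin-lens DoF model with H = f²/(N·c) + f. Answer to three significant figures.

61.5 m

Hyperfocal distance H = f²/(N·c) + f = 444²/(22 × 0.019) + 444 = 197136/0.418 + 444 ≈ 472061.2 mm ≈ 472.1 m.
Near limit Dn = s·(H − f)/(H + s − 2f) = 70600 × (472061.2 − 444) / (472061.2 + 70600 − 2 × 444) = 70600 × 471617.2 / 541773.2 ≈ 61458 mm ≈ 61.5 m.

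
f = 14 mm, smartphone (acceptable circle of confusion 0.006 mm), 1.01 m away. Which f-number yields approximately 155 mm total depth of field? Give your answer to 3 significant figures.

Write h = H − f = f²/(N·c). The thin-lens limits are Dn = s·h/(h + (s−f)) and Df = s·h/(h − (s−f)), so DoF = Df − Dn = 2·s·(s−f)·h / (h² − (s−f)²).
That is a quadratic in h: DoF·h² − 2·s·(s−f)·h − DoF·(s−f)² = 0 ⇒ h = (s−f)·(s + √(s² + DoF²)) / DoF = 996 × (1010 + √(1010² + 155²)) / 155 = 996 × (1010 + 1021.82) / 155 ≈ 13056 mm.
Then N = f²/(c·h) = 14² / (0.006 × 13056) = 196 / 78.337 ≈ 2.50.

f/2.50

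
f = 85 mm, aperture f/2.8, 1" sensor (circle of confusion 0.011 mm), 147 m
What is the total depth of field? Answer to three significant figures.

Hyperfocal distance H = f²/(N·c) + f = 85²/(2.8 × 0.011) + 85 = 7225/0.0308 + 85 ≈ 234662.9 mm ≈ 234.7 m.
Near limit Dn = s·(H − f)/(H + s − 2f) = 147000 × (234662.9 − 85) / (234662.9 + 147000 − 2 × 85) = 147000 × 234577.9 / 381492.9 ≈ 90390 mm.
Far limit Df = s·(H − f)/(H − s) = 147000 × (234662.9 − 85) / (234662.9 − 147000) = 147000 × 234577.9 / 87662.9 ≈ 393358 mm.
Depth of field = Df − Dn = 393358 − 90390 ≈ 302968 mm ≈ 303 m.

303 m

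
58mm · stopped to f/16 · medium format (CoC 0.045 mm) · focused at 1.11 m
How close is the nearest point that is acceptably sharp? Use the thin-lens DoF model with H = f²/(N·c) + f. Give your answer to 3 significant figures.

Hyperfocal distance H = f²/(N·c) + f = 58²/(16 × 0.045) + 58 = 3364/0.72 + 58 ≈ 4730.2 mm ≈ 4.730 m.
Near limit Dn = s·(H − f)/(H + s − 2f) = 1110 × (4730.2 − 58) / (4730.2 + 1110 − 2 × 58) = 1110 × 4672.2 / 5724.2 ≈ 906.00 mm ≈ 0.906 m.

0.906 m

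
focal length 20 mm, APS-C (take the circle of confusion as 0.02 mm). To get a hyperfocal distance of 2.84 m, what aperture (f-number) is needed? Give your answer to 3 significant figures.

f/7.09

Rearrange H = f²/(N·c) + f for N: N = f² / ((H − f)·c).
N = 20² / ((2840 − 20) × 0.02) = 400 / 56.40 ≈ 7.09.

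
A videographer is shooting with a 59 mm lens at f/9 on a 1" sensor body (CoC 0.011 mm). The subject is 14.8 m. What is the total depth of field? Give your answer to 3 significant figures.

Hyperfocal distance H = f²/(N·c) + f = 59²/(9 × 0.011) + 59 = 3481/0.099 + 59 ≈ 35220.6 mm ≈ 35.22 m.
Near limit Dn = s·(H − f)/(H + s − 2f) = 14800 × (35220.6 − 59) / (35220.6 + 14800 − 2 × 59) = 14800 × 35161.6 / 49902.6 ≈ 10428 mm.
Far limit Df = s·(H − f)/(H − s) = 14800 × (35220.6 − 59) / (35220.6 − 14800) = 14800 × 35161.6 / 20420.6 ≈ 25484 mm.
Depth of field = Df − Dn = 25484 − 10428 ≈ 15056 mm ≈ 15.1 m.

15.1 m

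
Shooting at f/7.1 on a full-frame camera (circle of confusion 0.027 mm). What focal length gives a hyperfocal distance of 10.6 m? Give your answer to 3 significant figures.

From H = f²/(N·c) + f, with f ≪ H: f ≈ √(H·N·c) = √(10600 × 7.1 × 0.027) = √2032.0 ≈ 45.08 mm.
Exact: f² + N·c·f − N·c·H = 0 ⇒ f = (−N·c + √((N·c)² + 4·N·c·H))/2 = (−0.1917 + √8128.1)/2 ≈ 44.982 mm ≈ 45.0 mm.

45.0 mm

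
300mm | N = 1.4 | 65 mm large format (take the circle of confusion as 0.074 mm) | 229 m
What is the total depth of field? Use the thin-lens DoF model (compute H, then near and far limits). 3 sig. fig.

Hyperfocal distance H = f²/(N·c) + f = 300²/(1.4 × 0.074) + 300 = 90000/0.1036 + 300 ≈ 869025.9 mm ≈ 869.0 m.
Near limit Dn = s·(H − f)/(H + s − 2f) = 229000 × (869025.9 − 300) / (869025.9 + 229000 − 2 × 300) = 229000 × 868725.9 / 1097425.9 ≈ 181277 mm.
Far limit Df = s·(H − f)/(H − s) = 229000 × (869025.9 − 300) / (869025.9 − 229000) = 229000 × 868725.9 / 640025.9 ≈ 310828 mm.
Depth of field = Df − Dn = 310828 − 181277 ≈ 129551 mm ≈ 130 m.

130 m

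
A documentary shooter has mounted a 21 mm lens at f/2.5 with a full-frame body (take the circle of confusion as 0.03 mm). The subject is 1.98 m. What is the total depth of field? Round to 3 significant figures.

Hyperfocal distance H = f²/(N·c) + f = 21²/(2.5 × 0.03) + 21 = 441/0.075 + 21 ≈ 5901.0 mm ≈ 5.901 m.
Near limit Dn = s·(H − f)/(H + s − 2f) = 1980 × (5901.0 − 21) / (5901.0 + 1980 − 2 × 21) = 1980 × 5880.0 / 7839.0 ≈ 1485.2 mm.
Far limit Df = s·(H − f)/(H − s) = 1980 × (5901.0 − 21) / (5901.0 − 1980) = 1980 × 5880.0 / 3921.0 ≈ 2969.2 mm.
Depth of field = Df − Dn = 2969.2 − 1485.2 ≈ 1484.0 mm ≈ 1.48 m.

1.48 m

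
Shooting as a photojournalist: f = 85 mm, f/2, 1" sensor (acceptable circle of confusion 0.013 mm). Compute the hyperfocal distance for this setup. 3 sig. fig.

278 m

Hyperfocal distance H = f²/(N·c) + f = 85²/(2 × 0.013) + 85 = 7225/0.026 + 85 ≈ 277969.6 mm ≈ 278 m.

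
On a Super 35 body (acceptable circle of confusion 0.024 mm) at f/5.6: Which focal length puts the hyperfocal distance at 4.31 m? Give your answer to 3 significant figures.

From H = f²/(N·c) + f, with f ≪ H: f ≈ √(H·N·c) = √(4310 × 5.6 × 0.024) = √579.26 ≈ 24.07 mm.
Exact: f² + N·c·f − N·c·H = 0 ⇒ f = (−N·c + √((N·c)² + 4·N·c·H))/2 = (−0.1344 + √2317.1)/2 ≈ 24.001 mm ≈ 24.0 mm.

24.0 mm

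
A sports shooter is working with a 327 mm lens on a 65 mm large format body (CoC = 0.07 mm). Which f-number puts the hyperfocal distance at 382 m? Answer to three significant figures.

f/4

Rearrange H = f²/(N·c) + f for N: N = f² / ((H − f)·c).
N = 327² / ((382000 − 327) × 0.07) = 106929 / 26717 ≈ 4.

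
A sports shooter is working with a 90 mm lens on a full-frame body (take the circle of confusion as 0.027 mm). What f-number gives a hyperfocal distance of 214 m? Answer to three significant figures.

Rearrange H = f²/(N·c) + f for N: N = f² / ((H − f)·c).
N = 90² / ((214000 − 90) × 0.027) = 8100 / 5776 ≈ 1.40.

f/1.40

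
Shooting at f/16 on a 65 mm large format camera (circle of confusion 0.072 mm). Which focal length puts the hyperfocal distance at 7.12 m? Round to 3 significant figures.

From H = f²/(N·c) + f, with f ≪ H: f ≈ √(H·N·c) = √(7120 × 16 × 0.072) = √8202.2 ≈ 90.57 mm.
Exact: f² + N·c·f − N·c·H = 0 ⇒ f = (−N·c + √((N·c)² + 4·N·c·H))/2 = (−1.152 + √32810)/2 ≈ 89.992 mm ≈ 90.0 mm.

90.0 mm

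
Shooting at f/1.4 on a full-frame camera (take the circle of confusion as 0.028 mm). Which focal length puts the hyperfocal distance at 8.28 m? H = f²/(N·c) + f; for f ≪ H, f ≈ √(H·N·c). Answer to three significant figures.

18.0 mm

From H = f²/(N·c) + f, with f ≪ H: f ≈ √(H·N·c) = √(8280 × 1.4 × 0.028) = √324.58 ≈ 18.02 mm.
The +f correction barely moves this — solving exactly, f² + N·c·f − N·c·H = 0 ⇒ f = (−N·c + √((N·c)² + 4·N·c·H))/2 = (−0.0392 + √1298.3)/2 ≈ 17.996 mm, so f ≈ 18.0 mm.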